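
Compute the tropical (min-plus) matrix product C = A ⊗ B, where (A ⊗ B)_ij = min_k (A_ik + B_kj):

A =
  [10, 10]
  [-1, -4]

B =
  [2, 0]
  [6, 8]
A ⊗ B =
  [12, 10]
  [1, -1]

Apply the min-plus product entry-by-entry:
  C[0][0] = min over k of (A[0][0] + B[0][0] = 10 + 2 = 12, A[0][1] + B[1][0] = 10 + 6 = 16) = 12 (attained at k = 0)
  C[0][1] = min over k of (A[0][0] + B[0][1] = 10 + 0 = 10, A[0][1] + B[1][1] = 10 + 8 = 18) = 10 (attained at k = 0)
  C[1][0] = min over k of (A[1][0] + B[0][0] = -1 + 2 = 1, A[1][1] + B[1][0] = -4 + 6 = 2) = 1 (attained at k = 0)
  C[1][1] = min over k of (A[1][0] + B[0][1] = -1 + 0 = -1, A[1][1] + B[1][1] = -4 + 8 = 4) = -1 (attained at k = 0)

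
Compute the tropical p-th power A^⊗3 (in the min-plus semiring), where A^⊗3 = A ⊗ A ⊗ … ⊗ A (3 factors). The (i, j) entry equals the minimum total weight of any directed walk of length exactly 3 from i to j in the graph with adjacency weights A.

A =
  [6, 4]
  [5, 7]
A^⊗3 =
  [15, 13]
  [14, 15]

Each entry (A^⊗3)_ij equals the minimum over all length-3 walks i = v_0 → v_1 → … → v_3 = j of Σ_t A[v_t][v_{t+1}]. For example, for (i, j) = (0, 1) we minimise over 4 possible intermediate vertex sequences; the minimum is 13, attained along the walk 0 → 1 → 0 → 1.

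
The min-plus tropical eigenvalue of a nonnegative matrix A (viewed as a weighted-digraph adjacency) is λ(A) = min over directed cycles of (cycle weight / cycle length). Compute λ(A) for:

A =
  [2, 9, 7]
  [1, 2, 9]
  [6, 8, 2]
λ(A) = 2

Enumerate directed cycles and compute their means (weight / length). Sample:
  cycle 0 → 0: weight = 2, length = 1, mean = 2/1 ≈ 2.000
  cycle 1 → 1: weight = 2, length = 1, mean = 2/1 ≈ 2.000
  cycle 2 → 2: weight = 2, length = 1, mean = 2/1 ≈ 2.000
  cycle 0 → 1 → 0: weight = 10, length = 2, mean = 10/2 ≈ 5.000
  cycle 0 → 2 → 0: weight = 13, length = 2, mean = 13/2 ≈ 6.500
  cycle 1 → 0 → 1: weight = 10, length = 2, mean = 10/2 ≈ 5.000
Minimum mean = 2.000, attained e.g. along the cycle 0 → 0 with weight 2 and length 1. So λ(A) = 2/1 = 2.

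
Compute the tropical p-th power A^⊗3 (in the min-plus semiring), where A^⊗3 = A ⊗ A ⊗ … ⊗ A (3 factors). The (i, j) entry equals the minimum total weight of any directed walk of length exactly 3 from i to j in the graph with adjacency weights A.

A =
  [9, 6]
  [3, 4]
A^⊗3 =
  [13, 14]
  [11, 12]

Each entry (A^⊗3)_ij equals the minimum over all length-3 walks i = v_0 → v_1 → … → v_3 = j of Σ_t A[v_t][v_{t+1}]. For example, for (i, j) = (0, 1) we minimise over 4 possible intermediate vertex sequences; the minimum is 14, attained along the walk 0 → 1 → 1 → 1.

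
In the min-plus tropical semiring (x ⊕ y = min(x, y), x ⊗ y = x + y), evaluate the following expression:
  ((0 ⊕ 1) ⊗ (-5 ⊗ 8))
((0 ⊕ 1) ⊗ (-5 ⊗ 8)) = 3

Expand innermost to outermost. Recall ⊕ takes the minimum of its arguments and ⊗ takes their sum. Working out the expression ((0 ⊕ 1) ⊗ (-5 ⊗ 8)) gives 3.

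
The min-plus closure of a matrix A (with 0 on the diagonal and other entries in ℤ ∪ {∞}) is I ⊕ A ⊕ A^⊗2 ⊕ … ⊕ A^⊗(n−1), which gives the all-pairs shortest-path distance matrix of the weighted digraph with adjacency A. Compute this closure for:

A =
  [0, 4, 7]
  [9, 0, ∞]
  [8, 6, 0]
Closure =
  [0, 4, 7]
  [9, 0, 16]
  [8, 6, 0]

This is the Floyd-Warshall all-pairs shortest-path computation. For each intermediate vertex k = 0, 1, …, 2, update dist[i][j] ← min(dist[i][j], dist[i][k] + dist[k][j]). The final matrix gives, for each (i, j), the minimum total weight of any directed path from i to j (possibly empty when i = j).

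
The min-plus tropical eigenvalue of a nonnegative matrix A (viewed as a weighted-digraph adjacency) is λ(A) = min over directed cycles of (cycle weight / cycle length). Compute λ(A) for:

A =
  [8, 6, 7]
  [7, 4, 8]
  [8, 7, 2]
λ(A) = 2

Enumerate directed cycles and compute their means (weight / length). Sample:
  cycle 0 → 0: weight = 8, length = 1, mean = 8/1 ≈ 8.000
  cycle 1 → 1: weight = 4, length = 1, mean = 4/1 ≈ 4.000
  cycle 2 → 2: weight = 2, length = 1, mean = 2/1 ≈ 2.000
  cycle 0 → 1 → 0: weight = 13, length = 2, mean = 13/2 ≈ 6.500
  cycle 0 → 2 → 0: weight = 15, length = 2, mean = 15/2 ≈ 7.500
  cycle 1 → 0 → 1: weight = 13, length = 2, mean = 13/2 ≈ 6.500
Minimum mean = 2.000, attained e.g. along the cycle 2 → 2 with weight 2 and length 1. So λ(A) = 2/1 = 2.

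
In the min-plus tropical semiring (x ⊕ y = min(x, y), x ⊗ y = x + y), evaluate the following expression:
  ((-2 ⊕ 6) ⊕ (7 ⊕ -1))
((-2 ⊕ 6) ⊕ (7 ⊕ -1)) = -2

Expand innermost to outermost. Recall ⊕ takes the minimum of its arguments and ⊗ takes their sum. Working out the expression ((-2 ⊕ 6) ⊕ (7 ⊕ -1)) gives -2.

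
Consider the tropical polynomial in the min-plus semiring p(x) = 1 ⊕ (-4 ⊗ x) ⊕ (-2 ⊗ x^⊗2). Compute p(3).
p(3) = -1

A tropical monomial a ⊗ x^⊗i evaluates to a + i · x. Evaluating each term at x = 3:
  Term 0 contributes 1 + 0 · 3 = 1
  Term 1 contributes -4 + 1 · 3 = -1
  Term 2 contributes -2 + 2 · 3 = 4
p(3) = ⊕ of these = min[1, -1, 4] = -1.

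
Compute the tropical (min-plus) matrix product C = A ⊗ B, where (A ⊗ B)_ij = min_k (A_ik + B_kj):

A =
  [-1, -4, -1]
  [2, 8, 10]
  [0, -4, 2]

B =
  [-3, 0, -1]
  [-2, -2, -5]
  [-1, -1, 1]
A ⊗ B =
  [-6, -6, -9]
  [-1, 2, 1]
  [-6, -6, -9]

Apply the min-plus product entry-by-entry:
  C[0][0] = min over k of (A[0][0] + B[0][0] = -1 + -3 = -4, A[0][1] + B[1][0] = -4 + -2 = -6, A[0][2] + B[2][0] = -1 + -1 = -2) = -6 (attained at k = 1)
  C[0][1] = min over k of (A[0][0] + B[0][1] = -1 + 0 = -1, A[0][1] + B[1][1] = -4 + -2 = -6, A[0][2] + B[2][1] = -1 + -1 = -2) = -6 (attained at k = 1)
  C[0][2] = min over k of (A[0][0] + B[0][2] = -1 + -1 = -2, A[0][1] + B[1][2] = -4 + -5 = -9, A[0][2] + B[2][2] = -1 + 1 = 0) = -9 (attained at k = 1)
  C[1][0] = min over k of (A[1][0] + B[0][0] = 2 + -3 = -1, A[1][1] + B[1][0] = 8 + -2 = 6, A[1][2] + B[2][0] = 10 + -1 = 9) = -1 (attained at k = 0)
  C[1][1] = min over k of (A[1][0] + B[0][1] = 2 + 0 = 2, A[1][1] + B[1][1] = 8 + -2 = 6, A[1][2] + B[2][1] = 10 + -1 = 9) = 2 (attained at k = 0)
  C[1][2] = min over k of (A[1][0] + B[0][2] = 2 + -1 = 1, A[1][1] + B[1][2] = 8 + -5 = 3, A[1][2] + B[2][2] = 10 + 1 = 11) = 1 (attained at k = 0)
  C[2][0] = min over k of (A[2][0] + B[0][0] = 0 + -3 = -3, A[2][1] + B[1][0] = -4 + -2 = -6, A[2][2] + B[2][0] = 2 + -1 = 1) = -6 (attained at k = 1)
  C[2][1] = min over k of (A[2][0] + B[0][1] = 0 + 0 = 0, A[2][1] + B[1][1] = -4 + -2 = -6, A[2][2] + B[2][1] = 2 + -1 = 1) = -6 (attained at k = 1)
  C[2][2] = min over k of (A[2][0] + B[0][2] = 0 + -1 = -1, A[2][1] + B[1][2] = -4 + -5 = -9, A[2][2] + B[2][2] = 2 + 1 = 3) = -9 (attained at k = 1)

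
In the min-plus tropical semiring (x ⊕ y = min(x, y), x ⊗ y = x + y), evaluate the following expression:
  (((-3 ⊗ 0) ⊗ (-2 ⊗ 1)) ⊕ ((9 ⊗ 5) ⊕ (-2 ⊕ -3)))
(((-3 ⊗ 0) ⊗ (-2 ⊗ 1)) ⊕ ((9 ⊗ 5) ⊕ (-2 ⊕ -3))) = -4

Expand innermost to outermost. Recall ⊕ takes the minimum of its arguments and ⊗ takes their sum. Working out the expression (((-3 ⊗ 0) ⊗ (-2 ⊗ 1)) ⊕ ((9 ⊗ 5) ⊕ (-2 ⊕ -3))) gives -4.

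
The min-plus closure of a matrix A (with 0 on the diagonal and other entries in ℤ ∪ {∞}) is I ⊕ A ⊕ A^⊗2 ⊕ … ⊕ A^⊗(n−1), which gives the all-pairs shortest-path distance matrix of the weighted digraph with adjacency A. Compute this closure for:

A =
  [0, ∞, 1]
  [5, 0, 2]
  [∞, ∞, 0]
Closure =
  [0, ∞, 1]
  [5, 0, 2]
  [∞, ∞, 0]

This is the Floyd-Warshall all-pairs shortest-path computation. For each intermediate vertex k = 0, 1, …, 2, update dist[i][j] ← min(dist[i][j], dist[i][k] + dist[k][j]). The final matrix gives, for each (i, j), the minimum total weight of any directed path from i to j (possibly empty when i = j).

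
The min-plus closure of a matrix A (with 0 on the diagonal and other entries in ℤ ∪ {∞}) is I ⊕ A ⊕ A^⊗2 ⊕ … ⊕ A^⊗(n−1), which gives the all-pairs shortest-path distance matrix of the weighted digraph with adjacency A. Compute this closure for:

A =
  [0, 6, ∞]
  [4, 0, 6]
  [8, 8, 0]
Closure =
  [0, 6, 12]
  [4, 0, 6]
  [8, 8, 0]

This is the Floyd-Warshall all-pairs shortest-path computation. For each intermediate vertex k = 0, 1, …, 2, update dist[i][j] ← min(dist[i][j], dist[i][k] + dist[k][j]). The final matrix gives, for each (i, j), the minimum total weight of any directed path from i to j (possibly empty when i = j).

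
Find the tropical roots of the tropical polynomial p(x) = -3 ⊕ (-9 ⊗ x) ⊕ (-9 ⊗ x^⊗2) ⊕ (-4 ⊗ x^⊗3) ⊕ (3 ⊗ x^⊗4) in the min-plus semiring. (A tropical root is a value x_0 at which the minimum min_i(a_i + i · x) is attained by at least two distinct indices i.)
Roots: {-7, -5, 0, 6}

Each tropical root is a break point of the lower envelope of the lines y = a_i + i · x (there are 5 lines, with slopes 0, 1, ..., 4). Only the lines that attain the minimum somewhere contribute to roots; other lines are dominated. Here the surviving (envelope) indices are i = 4, i = 3, i = 2, i = 1, i = 0.
Intersections between consecutive envelope lines give the roots: for adjacent envelope indices i < j the intersection is x = (a_i − a_j) / (j − i). Reading off the sorted break points: {-7, -5, 0, 6}.
Verification: at each break x_0, at least two indices attain the minimum of min_i(a_i + i · x_0).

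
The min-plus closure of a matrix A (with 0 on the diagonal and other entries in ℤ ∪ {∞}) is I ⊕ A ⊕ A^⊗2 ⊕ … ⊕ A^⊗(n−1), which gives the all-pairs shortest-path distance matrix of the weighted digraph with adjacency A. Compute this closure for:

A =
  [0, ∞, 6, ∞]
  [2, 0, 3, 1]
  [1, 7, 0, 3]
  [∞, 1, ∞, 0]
Closure =
  [0, 10, 6, 9]
  [2, 0, 3, 1]
  [1, 4, 0, 3]
  [3, 1, 4, 0]

This is the Floyd-Warshall all-pairs shortest-path computation. For each intermediate vertex k = 0, 1, …, 3, update dist[i][j] ← min(dist[i][j], dist[i][k] + dist[k][j]). The final matrix gives, for each (i, j), the minimum total weight of any directed path from i to j (possibly empty when i = j).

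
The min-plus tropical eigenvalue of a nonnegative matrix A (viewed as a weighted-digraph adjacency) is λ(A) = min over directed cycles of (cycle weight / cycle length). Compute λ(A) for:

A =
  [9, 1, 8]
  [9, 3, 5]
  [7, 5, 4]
λ(A) = 3

Enumerate directed cycles and compute their means (weight / length). Sample:
  cycle 0 → 0: weight = 9, length = 1, mean = 9/1 ≈ 9.000
  cycle 1 → 1: weight = 3, length = 1, mean = 3/1 ≈ 3.000
  cycle 2 → 2: weight = 4, length = 1, mean = 4/1 ≈ 4.000
  cycle 0 → 1 → 0: weight = 10, length = 2, mean = 10/2 ≈ 5.000
  cycle 0 → 2 → 0: weight = 15, length = 2, mean = 15/2 ≈ 7.500
  cycle 1 → 0 → 1: weight = 10, length = 2, mean = 10/2 ≈ 5.000
Minimum mean = 3.000, attained e.g. along the cycle 1 → 1 with weight 3 and length 1. So λ(A) = 3/1 = 3.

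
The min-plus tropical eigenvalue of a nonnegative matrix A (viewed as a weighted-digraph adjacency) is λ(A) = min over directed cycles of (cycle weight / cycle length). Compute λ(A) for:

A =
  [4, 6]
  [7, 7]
λ(A) = 4

Enumerate directed cycles and compute their means (weight / length). Sample:
  cycle 0 → 0: weight = 4, length = 1, mean = 4/1 ≈ 4.000
  cycle 1 → 1: weight = 7, length = 1, mean = 7/1 ≈ 7.000
  cycle 0 → 1 → 0: weight = 13, length = 2, mean = 13/2 ≈ 6.500
  cycle 1 → 0 → 1: weight = 13, length = 2, mean = 13/2 ≈ 6.500
Minimum mean = 4.000, attained e.g. along the cycle 0 → 0 with weight 4 and length 1. So λ(A) = 4/1 = 4.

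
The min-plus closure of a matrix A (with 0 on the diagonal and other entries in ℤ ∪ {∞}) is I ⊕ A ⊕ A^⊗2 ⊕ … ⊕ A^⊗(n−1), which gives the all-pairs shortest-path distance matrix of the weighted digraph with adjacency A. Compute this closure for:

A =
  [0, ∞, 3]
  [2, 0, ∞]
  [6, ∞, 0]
Closure =
  [0, ∞, 3]
  [2, 0, 5]
  [6, ∞, 0]

This is the Floyd-Warshall all-pairs shortest-path computation. For each intermediate vertex k = 0, 1, …, 2, update dist[i][j] ← min(dist[i][j], dist[i][k] + dist[k][j]). The final matrix gives, for each (i, j), the minimum total weight of any directed path from i to j (possibly empty when i = j).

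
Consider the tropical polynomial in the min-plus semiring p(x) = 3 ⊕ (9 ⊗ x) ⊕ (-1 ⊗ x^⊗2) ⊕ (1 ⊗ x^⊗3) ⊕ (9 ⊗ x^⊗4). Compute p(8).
p(8) = 3

A tropical monomial a ⊗ x^⊗i evaluates to a + i · x. Evaluating each term at x = 8:
  Term 0 contributes 3 + 0 · 8 = 3
  Term 1 contributes 9 + 1 · 8 = 17
  Term 2 contributes -1 + 2 · 8 = 15
  Term 3 contributes 1 + 3 · 8 = 25
  Term 4 contributes 9 + 4 · 8 = 41
p(8) = ⊕ of these = min[3, 17, 15, 25, 41] = 3.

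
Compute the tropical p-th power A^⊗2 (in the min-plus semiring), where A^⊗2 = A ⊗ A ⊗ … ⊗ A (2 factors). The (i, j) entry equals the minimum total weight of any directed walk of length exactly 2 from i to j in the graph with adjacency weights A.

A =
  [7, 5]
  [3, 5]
A^⊗2 =
  [8, 10]
  [8, 8]

Each entry (A^⊗2)_ij equals the minimum over all length-2 walks i = v_0 → v_1 → … → v_2 = j of Σ_t A[v_t][v_{t+1}]. For example, for (i, j) = (0, 1) we minimise over 2 possible intermediate vertex sequences; the minimum is 10, attained along the walk 0 → 1 → 1.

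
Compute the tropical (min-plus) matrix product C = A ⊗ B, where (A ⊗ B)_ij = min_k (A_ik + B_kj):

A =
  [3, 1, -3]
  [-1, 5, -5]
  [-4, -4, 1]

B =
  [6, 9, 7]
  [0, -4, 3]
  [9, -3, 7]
A ⊗ B =
  [1, -6, 4]
  [4, -8, 2]
  [-4, -8, -1]

Apply the min-plus product entry-by-entry:
  C[0][0] = min over k of (A[0][0] + B[0][0] = 3 + 6 = 9, A[0][1] + B[1][0] = 1 + 0 = 1, A[0][2] + B[2][0] = -3 + 9 = 6) = 1 (attained at k = 1)
  C[0][1] = min over k of (A[0][0] + B[0][1] = 3 + 9 = 12, A[0][1] + B[1][1] = 1 + -4 = -3, A[0][2] + B[2][1] = -3 + -3 = -6) = -6 (attained at k = 2)
  C[0][2] = min over k of (A[0][0] + B[0][2] = 3 + 7 = 10, A[0][1] + B[1][2] = 1 + 3 = 4, A[0][2] + B[2][2] = -3 + 7 = 4) = 4 (attained at k = 1)
  C[1][0] = min over k of (A[1][0] + B[0][0] = -1 + 6 = 5, A[1][1] + B[1][0] = 5 + 0 = 5, A[1][2] + B[2][0] = -5 + 9 = 4) = 4 (attained at k = 2)
  C[1][1] = min over k of (A[1][0] + B[0][1] = -1 + 9 = 8, A[1][1] + B[1][1] = 5 + -4 = 1, A[1][2] + B[2][1] = -5 + -3 = -8) = -8 (attained at k = 2)
  C[1][2] = min over k of (A[1][0] + B[0][2] = -1 + 7 = 6, A[1][1] + B[1][2] = 5 + 3 = 8, A[1][2] + B[2][2] = -5 + 7 = 2) = 2 (attained at k = 2)
  C[2][0] = min over k of (A[2][0] + B[0][0] = -4 + 6 = 2, A[2][1] + B[1][0] = -4 + 0 = -4, A[2][2] + B[2][0] = 1 + 9 = 10) = -4 (attained at k = 1)
  C[2][1] = min over k of (A[2][0] + B[0][1] = -4 + 9 = 5, A[2][1] + B[1][1] = -4 + -4 = -8, A[2][2] + B[2][1] = 1 + -3 = -2) = -8 (attained at k = 1)
  C[2][2] = min over k of (A[2][0] + B[0][2] = -4 + 7 = 3, A[2][1] + B[1][2] = -4 + 3 = -1, A[2][2] + B[2][2] = 1 + 7 = 8) = -1 (attained at k = 1)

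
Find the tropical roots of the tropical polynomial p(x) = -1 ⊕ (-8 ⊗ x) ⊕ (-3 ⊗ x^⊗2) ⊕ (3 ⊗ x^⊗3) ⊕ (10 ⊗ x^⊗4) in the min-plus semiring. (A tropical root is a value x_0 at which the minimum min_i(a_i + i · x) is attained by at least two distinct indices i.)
Roots: {-7, -6, -5, 7}

Each tropical root is a break point of the lower envelope of the lines y = a_i + i · x (there are 5 lines, with slopes 0, 1, ..., 4). Only the lines that attain the minimum somewhere contribute to roots; other lines are dominated. Here the surviving (envelope) indices are i = 4, i = 3, i = 2, i = 1, i = 0.
Intersections between consecutive envelope lines give the roots: for adjacent envelope indices i < j the intersection is x = (a_i − a_j) / (j − i). Reading off the sorted break points: {-7, -6, -5, 7}.
Verification: at each break x_0, at least two indices attain the minimum of min_i(a_i + i · x_0).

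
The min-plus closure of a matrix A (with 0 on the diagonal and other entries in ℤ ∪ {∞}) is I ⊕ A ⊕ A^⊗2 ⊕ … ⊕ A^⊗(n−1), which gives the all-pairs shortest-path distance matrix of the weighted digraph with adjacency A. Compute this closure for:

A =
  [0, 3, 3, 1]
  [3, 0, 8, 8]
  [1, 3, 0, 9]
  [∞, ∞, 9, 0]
Closure =
  [0, 3, 3, 1]
  [3, 0, 6, 4]
  [1, 3, 0, 2]
  [10, 12, 9, 0]

This is the Floyd-Warshall all-pairs shortest-path computation. For each intermediate vertex k = 0, 1, …, 3, update dist[i][j] ← min(dist[i][j], dist[i][k] + dist[k][j]). The final matrix gives, for each (i, j), the minimum total weight of any directed path from i to j (possibly empty when i = j).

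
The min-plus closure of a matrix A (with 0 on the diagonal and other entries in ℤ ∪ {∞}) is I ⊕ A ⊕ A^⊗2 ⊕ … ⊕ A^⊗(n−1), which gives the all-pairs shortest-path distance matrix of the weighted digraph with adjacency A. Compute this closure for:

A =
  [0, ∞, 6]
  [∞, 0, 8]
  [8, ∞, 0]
Closure =
  [0, ∞, 6]
  [16, 0, 8]
  [8, ∞, 0]

This is the Floyd-Warshall all-pairs shortest-path computation. For each intermediate vertex k = 0, 1, …, 2, update dist[i][j] ← min(dist[i][j], dist[i][k] + dist[k][j]). The final matrix gives, for each (i, j), the minimum total weight of any directed path from i to j (possibly empty when i = j).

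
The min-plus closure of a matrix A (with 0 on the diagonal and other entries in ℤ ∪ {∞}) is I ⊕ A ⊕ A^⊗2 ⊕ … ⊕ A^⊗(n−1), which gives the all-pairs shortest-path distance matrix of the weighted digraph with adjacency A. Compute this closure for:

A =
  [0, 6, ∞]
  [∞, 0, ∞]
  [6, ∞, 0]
Closure =
  [0, 6, ∞]
  [∞, 0, ∞]
  [6, 12, 0]

This is the Floyd-Warshall all-pairs shortest-path computation. For each intermediate vertex k = 0, 1, …, 2, update dist[i][j] ← min(dist[i][j], dist[i][k] + dist[k][j]). The final matrix gives, for each (i, j), the minimum total weight of any directed path from i to j (possibly empty when i = j).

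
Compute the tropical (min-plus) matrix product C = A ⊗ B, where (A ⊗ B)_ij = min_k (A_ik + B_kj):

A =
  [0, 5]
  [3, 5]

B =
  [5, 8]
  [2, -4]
A ⊗ B =
  [5, 1]
  [7, 1]

Apply the min-plus product entry-by-entry:
  C[0][0] = min over k of (A[0][0] + B[0][0] = 0 + 5 = 5, A[0][1] + B[1][0] = 5 + 2 = 7) = 5 (attained at k = 0)
  C[0][1] = min over k of (A[0][0] + B[0][1] = 0 + 8 = 8, A[0][1] + B[1][1] = 5 + -4 = 1) = 1 (attained at k = 1)
  C[1][0] = min over k of (A[1][0] + B[0][0] = 3 + 5 = 8, A[1][1] + B[1][0] = 5 + 2 = 7) = 7 (attained at k = 1)
  C[1][1] = min over k of (A[1][0] + B[0][1] = 3 + 8 = 11, A[1][1] + B[1][1] = 5 + -4 = 1) = 1 (attained at k = 1)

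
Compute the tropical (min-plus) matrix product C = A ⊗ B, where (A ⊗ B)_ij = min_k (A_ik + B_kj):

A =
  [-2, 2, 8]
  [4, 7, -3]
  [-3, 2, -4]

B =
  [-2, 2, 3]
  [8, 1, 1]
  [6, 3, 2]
A ⊗ B =
  [-4, 0, 1]
  [2, 0, -1]
  [-5, -1, -2]

Apply the min-plus product entry-by-entry:
  C[0][0] = min over k of (A[0][0] + B[0][0] = -2 + -2 = -4, A[0][1] + B[1][0] = 2 + 8 = 10, A[0][2] + B[2][0] = 8 + 6 = 14) = -4 (attained at k = 0)
  C[0][1] = min over k of (A[0][0] + B[0][1] = -2 + 2 = 0, A[0][1] + B[1][1] = 2 + 1 = 3, A[0][2] + B[2][1] = 8 + 3 = 11) = 0 (attained at k = 0)
  C[0][2] = min over k of (A[0][0] + B[0][2] = -2 + 3 = 1, A[0][1] + B[1][2] = 2 + 1 = 3, A[0][2] + B[2][2] = 8 + 2 = 10) = 1 (attained at k = 0)
  C[1][0] = min over k of (A[1][0] + B[0][0] = 4 + -2 = 2, A[1][1] + B[1][0] = 7 + 8 = 15, A[1][2] + B[2][0] = -3 + 6 = 3) = 2 (attained at k = 0)
  C[1][1] = min over k of (A[1][0] + B[0][1] = 4 + 2 = 6, A[1][1] + B[1][1] = 7 + 1 = 8, A[1][2] + B[2][1] = -3 + 3 = 0) = 0 (attained at k = 2)
  C[1][2] = min over k of (A[1][0] + B[0][2] = 4 + 3 = 7, A[1][1] + B[1][2] = 7 + 1 = 8, A[1][2] + B[2][2] = -3 + 2 = -1) = -1 (attained at k = 2)
  C[2][0] = min over k of (A[2][0] + B[0][0] = -3 + -2 = -5, A[2][1] + B[1][0] = 2 + 8 = 10, A[2][2] + B[2][0] = -4 + 6 = 2) = -5 (attained at k = 0)
  C[2][1] = min over k of (A[2][0] + B[0][1] = -3 + 2 = -1, A[2][1] + B[1][1] = 2 + 1 = 3, A[2][2] + B[2][1] = -4 + 3 = -1) = -1 (attained at k = 0)
  C[2][2] = min over k of (A[2][0] + B[0][2] = -3 + 3 = 0, A[2][1] + B[1][2] = 2 + 1 = 3, A[2][2] + B[2][2] = -4 + 2 = -2) = -2 (attained at k = 2)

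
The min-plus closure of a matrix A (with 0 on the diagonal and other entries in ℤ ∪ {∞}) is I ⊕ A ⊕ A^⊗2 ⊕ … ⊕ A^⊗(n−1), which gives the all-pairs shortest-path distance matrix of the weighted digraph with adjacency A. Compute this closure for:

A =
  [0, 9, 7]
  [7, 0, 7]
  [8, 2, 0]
Closure =
  [0, 9, 7]
  [7, 0, 7]
  [8, 2, 0]

This is the Floyd-Warshall all-pairs shortest-path computation. For each intermediate vertex k = 0, 1, …, 2, update dist[i][j] ← min(dist[i][j], dist[i][k] + dist[k][j]). The final matrix gives, for each (i, j), the minimum total weight of any directed path from i to j (possibly empty when i = j).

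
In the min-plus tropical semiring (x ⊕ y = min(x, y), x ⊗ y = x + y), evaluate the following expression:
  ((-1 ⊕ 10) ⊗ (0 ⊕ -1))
((-1 ⊕ 10) ⊗ (0 ⊕ -1)) = -2

Expand innermost to outermost. Recall ⊕ takes the minimum of its arguments and ⊗ takes their sum. Working out the expression ((-1 ⊕ 10) ⊗ (0 ⊕ -1)) gives -2.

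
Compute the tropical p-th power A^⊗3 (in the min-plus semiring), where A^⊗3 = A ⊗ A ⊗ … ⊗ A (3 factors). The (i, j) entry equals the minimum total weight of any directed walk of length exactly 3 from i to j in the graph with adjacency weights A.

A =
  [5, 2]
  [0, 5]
A^⊗3 =
  [7, 4]
  [2, 7]

Each entry (A^⊗3)_ij equals the minimum over all length-3 walks i = v_0 → v_1 → … → v_3 = j of Σ_t A[v_t][v_{t+1}]. For example, for (i, j) = (0, 1) we minimise over 4 possible intermediate vertex sequences; the minimum is 4, attained along the walk 0 → 1 → 0 → 1.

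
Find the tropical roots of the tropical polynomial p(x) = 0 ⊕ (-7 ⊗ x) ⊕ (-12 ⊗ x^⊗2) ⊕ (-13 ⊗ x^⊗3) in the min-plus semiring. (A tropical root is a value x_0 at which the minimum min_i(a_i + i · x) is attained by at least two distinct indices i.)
Roots: {1, 5, 7}

Each tropical root is a break point of the lower envelope of the lines y = a_i + i · x (there are 4 lines, with slopes 0, 1, ..., 3). Only the lines that attain the minimum somewhere contribute to roots; other lines are dominated. Here the surviving (envelope) indices are i = 3, i = 2, i = 1, i = 0.
Intersections between consecutive envelope lines give the roots: for adjacent envelope indices i < j the intersection is x = (a_i − a_j) / (j − i). Reading off the sorted break points: {1, 5, 7}.
Verification: at each break x_0, at least two indices attain the minimum of min_i(a_i + i · x_0).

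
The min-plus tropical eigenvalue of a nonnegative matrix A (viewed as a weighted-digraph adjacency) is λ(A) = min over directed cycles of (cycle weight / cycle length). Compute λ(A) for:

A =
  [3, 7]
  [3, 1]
λ(A) = 1

Enumerate directed cycles and compute their means (weight / length). Sample:
  cycle 0 → 0: weight = 3, length = 1, mean = 3/1 ≈ 3.000
  cycle 1 → 1: weight = 1, length = 1, mean = 1/1 ≈ 1.000
  cycle 0 → 1 → 0: weight = 10, length = 2, mean = 10/2 ≈ 5.000
  cycle 1 → 0 → 1: weight = 10, length = 2, mean = 10/2 ≈ 5.000
Minimum mean = 1.000, attained e.g. along the cycle 1 → 1 with weight 1 and length 1. So λ(A) = 1/1 = 1.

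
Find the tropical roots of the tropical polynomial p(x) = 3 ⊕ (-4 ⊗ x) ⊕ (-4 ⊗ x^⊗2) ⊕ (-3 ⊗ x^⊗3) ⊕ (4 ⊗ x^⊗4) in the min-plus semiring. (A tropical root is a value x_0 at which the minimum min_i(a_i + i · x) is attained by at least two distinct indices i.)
Roots: {-7, -1, 0, 7}

Each tropical root is a break point of the lower envelope of the lines y = a_i + i · x (there are 5 lines, with slopes 0, 1, ..., 4). Only the lines that attain the minimum somewhere contribute to roots; other lines are dominated. Here the surviving (envelope) indices are i = 4, i = 3, i = 2, i = 1, i = 0.
Intersections between consecutive envelope lines give the roots: for adjacent envelope indices i < j the intersection is x = (a_i − a_j) / (j − i). Reading off the sorted break points: {-7, -1, 0, 7}.
Verification: at each break x_0, at least two indices attain the minimum of min_i(a_i + i · x_0).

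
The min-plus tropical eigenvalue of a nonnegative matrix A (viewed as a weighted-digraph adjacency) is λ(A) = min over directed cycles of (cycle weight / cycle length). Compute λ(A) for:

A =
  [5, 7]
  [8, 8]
λ(A) = 5

Enumerate directed cycles and compute their means (weight / length). Sample:
  cycle 0 → 0: weight = 5, length = 1, mean = 5/1 ≈ 5.000
  cycle 1 → 1: weight = 8, length = 1, mean = 8/1 ≈ 8.000
  cycle 0 → 1 → 0: weight = 15, length = 2, mean = 15/2 ≈ 7.500
  cycle 1 → 0 → 1: weight = 15, length = 2, mean = 15/2 ≈ 7.500
Minimum mean = 5.000, attained e.g. along the cycle 0 → 0 with weight 5 and length 1. So λ(A) = 5/1 = 5.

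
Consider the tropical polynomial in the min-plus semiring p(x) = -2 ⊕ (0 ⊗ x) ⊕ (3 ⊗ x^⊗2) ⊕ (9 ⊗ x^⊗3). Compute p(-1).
p(-1) = -2

A tropical monomial a ⊗ x^⊗i evaluates to a + i · x. Evaluating each term at x = -1:
  Term 0 contributes -2 + 0 · -1 = -2
  Term 1 contributes 0 + 1 · -1 = -1
  Term 2 contributes 3 + 2 · -1 = 1
  Term 3 contributes 9 + 3 · -1 = 6
p(-1) = ⊕ of these = min[-2, -1, 1, 6] = -2.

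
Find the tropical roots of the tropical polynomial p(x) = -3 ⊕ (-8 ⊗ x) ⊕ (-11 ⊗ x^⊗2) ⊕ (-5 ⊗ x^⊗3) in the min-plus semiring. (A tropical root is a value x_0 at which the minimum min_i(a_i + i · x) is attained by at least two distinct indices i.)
Roots: {-6, 3, 5}

Each tropical root is a break point of the lower envelope of the lines y = a_i + i · x (there are 4 lines, with slopes 0, 1, ..., 3). Only the lines that attain the minimum somewhere contribute to roots; other lines are dominated. Here the surviving (envelope) indices are i = 3, i = 2, i = 1, i = 0.
Intersections between consecutive envelope lines give the roots: for adjacent envelope indices i < j the intersection is x = (a_i − a_j) / (j − i). Reading off the sorted break points: {-6, 3, 5}.
Verification: at each break x_0, at least two indices attain the minimum of min_i(a_i + i · x_0).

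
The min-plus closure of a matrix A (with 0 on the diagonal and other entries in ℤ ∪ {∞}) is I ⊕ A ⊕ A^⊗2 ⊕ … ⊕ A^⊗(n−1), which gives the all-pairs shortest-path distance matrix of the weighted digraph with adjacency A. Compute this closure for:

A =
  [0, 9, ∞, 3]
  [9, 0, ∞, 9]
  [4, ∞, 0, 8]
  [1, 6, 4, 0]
Closure =
  [0, 9, 7, 3]
  [9, 0, 13, 9]
  [4, 13, 0, 7]
  [1, 6, 4, 0]

This is the Floyd-Warshall all-pairs shortest-path computation. For each intermediate vertex k = 0, 1, …, 3, update dist[i][j] ← min(dist[i][j], dist[i][k] + dist[k][j]). The final matrix gives, for each (i, j), the minimum total weight of any directed path from i to j (possibly empty when i = j).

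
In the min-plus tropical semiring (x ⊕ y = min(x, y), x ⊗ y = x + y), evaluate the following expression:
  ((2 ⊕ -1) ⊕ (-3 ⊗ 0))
((2 ⊕ -1) ⊕ (-3 ⊗ 0)) = -3

Expand innermost to outermost. Recall ⊕ takes the minimum of its arguments and ⊗ takes their sum. Working out the expression ((2 ⊕ -1) ⊕ (-3 ⊗ 0)) gives -3.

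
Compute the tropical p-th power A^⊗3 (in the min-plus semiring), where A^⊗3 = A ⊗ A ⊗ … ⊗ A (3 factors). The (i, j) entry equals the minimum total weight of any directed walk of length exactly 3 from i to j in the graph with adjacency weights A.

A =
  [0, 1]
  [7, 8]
A^⊗3 =
  [0, 1]
  [7, 8]

Each entry (A^⊗3)_ij equals the minimum over all length-3 walks i = v_0 → v_1 → … → v_3 = j of Σ_t A[v_t][v_{t+1}]. For example, for (i, j) = (0, 1) we minimise over 4 possible intermediate vertex sequences; the minimum is 1, attained along the walk 0 → 0 → 0 → 1.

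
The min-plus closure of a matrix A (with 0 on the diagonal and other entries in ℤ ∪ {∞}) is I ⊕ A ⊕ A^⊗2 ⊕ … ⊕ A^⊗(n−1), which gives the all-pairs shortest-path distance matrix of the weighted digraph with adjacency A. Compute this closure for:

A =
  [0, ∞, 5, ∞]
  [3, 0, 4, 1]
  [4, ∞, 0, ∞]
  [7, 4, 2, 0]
Closure =
  [0, ∞, 5, ∞]
  [3, 0, 3, 1]
  [4, ∞, 0, ∞]
  [6, 4, 2, 0]

This is the Floyd-Warshall all-pairs shortest-path computation. For each intermediate vertex k = 0, 1, …, 3, update dist[i][j] ← min(dist[i][j], dist[i][k] + dist[k][j]). The final matrix gives, for each (i, j), the minimum total weight of any directed path from i to j (possibly empty when i = j).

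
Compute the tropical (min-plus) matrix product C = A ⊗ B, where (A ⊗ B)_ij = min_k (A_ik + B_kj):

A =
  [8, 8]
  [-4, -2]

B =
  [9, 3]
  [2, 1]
A ⊗ B =
  [10, 9]
  [0, -1]

Apply the min-plus product entry-by-entry:
  C[0][0] = min over k of (A[0][0] + B[0][0] = 8 + 9 = 17, A[0][1] + B[1][0] = 8 + 2 = 10) = 10 (attained at k = 1)
  C[0][1] = min over k of (A[0][0] + B[0][1] = 8 + 3 = 11, A[0][1] + B[1][1] = 8 + 1 = 9) = 9 (attained at k = 1)
  C[1][0] = min over k of (A[1][0] + B[0][0] = -4 + 9 = 5, A[1][1] + B[1][0] = -2 + 2 = 0) = 0 (attained at k = 1)
  C[1][1] = min over k of (A[1][0] + B[0][1] = -4 + 3 = -1, A[1][1] + B[1][1] = -2 + 1 = -1) = -1 (attained at k = 0)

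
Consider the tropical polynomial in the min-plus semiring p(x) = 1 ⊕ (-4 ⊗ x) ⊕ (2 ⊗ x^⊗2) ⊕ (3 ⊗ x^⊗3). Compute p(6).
p(6) = 1

A tropical monomial a ⊗ x^⊗i evaluates to a + i · x. Evaluating each term at x = 6:
  Term 0 contributes 1 + 0 · 6 = 1
  Term 1 contributes -4 + 1 · 6 = 2
  Term 2 contributes 2 + 2 · 6 = 14
  Term 3 contributes 3 + 3 · 6 = 21
p(6) = ⊕ of these = min[1, 2, 14, 21] = 1.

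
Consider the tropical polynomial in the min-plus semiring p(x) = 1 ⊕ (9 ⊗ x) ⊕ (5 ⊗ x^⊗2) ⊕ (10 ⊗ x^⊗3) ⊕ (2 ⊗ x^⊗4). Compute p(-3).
p(-3) = -10

A tropical monomial a ⊗ x^⊗i evaluates to a + i · x. Evaluating each term at x = -3:
  Term 0 contributes 1 + 0 · -3 = 1
  Term 1 contributes 9 + 1 · -3 = 6
  Term 2 contributes 5 + 2 · -3 = -1
  Term 3 contributes 10 + 3 · -3 = 1
  Term 4 contributes 2 + 4 · -3 = -10
p(-3) = ⊕ of these = min[1, 6, -1, 1, -10] = -10.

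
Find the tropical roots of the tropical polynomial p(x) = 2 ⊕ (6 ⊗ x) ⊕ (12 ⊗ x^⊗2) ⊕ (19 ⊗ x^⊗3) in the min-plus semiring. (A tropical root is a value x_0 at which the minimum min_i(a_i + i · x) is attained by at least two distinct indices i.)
Roots: {-7, -6, -4}

Each tropical root is a break point of the lower envelope of the lines y = a_i + i · x (there are 4 lines, with slopes 0, 1, ..., 3). Only the lines that attain the minimum somewhere contribute to roots; other lines are dominated. Here the surviving (envelope) indices are i = 3, i = 2, i = 1, i = 0.
Intersections between consecutive envelope lines give the roots: for adjacent envelope indices i < j the intersection is x = (a_i − a_j) / (j − i). Reading off the sorted break points: {-7, -6, -4}.
Verification: at each break x_0, at least two indices attain the minimum of min_i(a_i + i · x_0).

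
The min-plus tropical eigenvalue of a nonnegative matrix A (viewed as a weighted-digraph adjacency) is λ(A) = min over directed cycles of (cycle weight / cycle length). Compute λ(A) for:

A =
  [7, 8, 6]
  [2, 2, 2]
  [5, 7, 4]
λ(A) = 2

Enumerate directed cycles and compute their means (weight / length). Sample:
  cycle 0 → 0: weight = 7, length = 1, mean = 7/1 ≈ 7.000
  cycle 1 → 1: weight = 2, length = 1, mean = 2/1 ≈ 2.000
  cycle 2 → 2: weight = 4, length = 1, mean = 4/1 ≈ 4.000
  cycle 0 → 1 → 0: weight = 10, length = 2, mean = 10/2 ≈ 5.000
  cycle 0 → 2 → 0: weight = 11, length = 2, mean = 11/2 ≈ 5.500
  cycle 1 → 0 → 1: weight = 10, length = 2, mean = 10/2 ≈ 5.000
Minimum mean = 2.000, attained e.g. along the cycle 1 → 1 with weight 2 and length 1. So λ(A) = 2/1 = 2.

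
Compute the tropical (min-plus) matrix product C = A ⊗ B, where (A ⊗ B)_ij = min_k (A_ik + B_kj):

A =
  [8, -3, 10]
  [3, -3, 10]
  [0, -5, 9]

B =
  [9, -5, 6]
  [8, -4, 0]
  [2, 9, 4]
A ⊗ B =
  [5, -7, -3]
  [5, -7, -3]
  [3, -9, -5]

Apply the min-plus product entry-by-entry:
  C[0][0] = min over k of (A[0][0] + B[0][0] = 8 + 9 = 17, A[0][1] + B[1][0] = -3 + 8 = 5, A[0][2] + B[2][0] = 10 + 2 = 12) = 5 (attained at k = 1)
  C[0][1] = min over k of (A[0][0] + B[0][1] = 8 + -5 = 3, A[0][1] + B[1][1] = -3 + -4 = -7, A[0][2] + B[2][1] = 10 + 9 = 19) = -7 (attained at k = 1)
  C[0][2] = min over k of (A[0][0] + B[0][2] = 8 + 6 = 14, A[0][1] + B[1][2] = -3 + 0 = -3, A[0][2] + B[2][2] = 10 + 4 = 14) = -3 (attained at k = 1)
  C[1][0] = min over k of (A[1][0] + B[0][0] = 3 + 9 = 12, A[1][1] + B[1][0] = -3 + 8 = 5, A[1][2] + B[2][0] = 10 + 2 = 12) = 5 (attained at k = 1)
  C[1][1] = min over k of (A[1][0] + B[0][1] = 3 + -5 = -2, A[1][1] + B[1][1] = -3 + -4 = -7, A[1][2] + B[2][1] = 10 + 9 = 19) = -7 (attained at k = 1)
  C[1][2] = min over k of (A[1][0] + B[0][2] = 3 + 6 = 9, A[1][1] + B[1][2] = -3 + 0 = -3, A[1][2] + B[2][2] = 10 + 4 = 14) = -3 (attained at k = 1)
  C[2][0] = min over k of (A[2][0] + B[0][0] = 0 + 9 = 9, A[2][1] + B[1][0] = -5 + 8 = 3, A[2][2] + B[2][0] = 9 + 2 = 11) = 3 (attained at k = 1)
  C[2][1] = min over k of (A[2][0] + B[0][1] = 0 + -5 = -5, A[2][1] + B[1][1] = -5 + -4 = -9, A[2][2] + B[2][1] = 9 + 9 = 18) = -9 (attained at k = 1)
  C[2][2] = min over k of (A[2][0] + B[0][2] = 0 + 6 = 6, A[2][1] + B[1][2] = -5 + 0 = -5, A[2][2] + B[2][2] = 9 + 4 = 13) = -5 (attained at k = 1)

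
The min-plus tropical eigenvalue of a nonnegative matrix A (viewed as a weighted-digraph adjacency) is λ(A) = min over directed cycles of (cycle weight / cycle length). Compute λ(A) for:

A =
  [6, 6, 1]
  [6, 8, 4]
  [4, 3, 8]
λ(A) = 5/2

Enumerate directed cycles and compute their means (weight / length). Sample:
  cycle 0 → 0: weight = 6, length = 1, mean = 6/1 ≈ 6.000
  cycle 1 → 1: weight = 8, length = 1, mean = 8/1 ≈ 8.000
  cycle 2 → 2: weight = 8, length = 1, mean = 8/1 ≈ 8.000
  cycle 0 → 1 → 0: weight = 12, length = 2, mean = 12/2 ≈ 6.000
  cycle 0 → 2 → 0: weight = 5, length = 2, mean = 5/2 ≈ 2.500
  cycle 1 → 0 → 1: weight = 12, length = 2, mean = 12/2 ≈ 6.000
Minimum mean = 2.500, attained e.g. along the cycle 0 → 2 → 0 with weight 5 and length 2. So λ(A) = 5/2 = 5/2.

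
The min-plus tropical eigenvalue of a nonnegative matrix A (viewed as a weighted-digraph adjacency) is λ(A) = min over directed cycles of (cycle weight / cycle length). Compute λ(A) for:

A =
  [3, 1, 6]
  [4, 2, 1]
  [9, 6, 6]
λ(A) = 2

Enumerate directed cycles and compute their means (weight / length). Sample:
  cycle 0 → 0: weight = 3, length = 1, mean = 3/1 ≈ 3.000
  cycle 1 → 1: weight = 2, length = 1, mean = 2/1 ≈ 2.000
  cycle 2 → 2: weight = 6, length = 1, mean = 6/1 ≈ 6.000
  cycle 0 → 1 → 0: weight = 5, length = 2, mean = 5/2 ≈ 2.500
  cycle 0 → 2 → 0: weight = 15, length = 2, mean = 15/2 ≈ 7.500
  cycle 1 → 0 → 1: weight = 5, length = 2, mean = 5/2 ≈ 2.500
Minimum mean = 2.000, attained e.g. along the cycle 1 → 1 with weight 2 and length 1. So λ(A) = 2/1 = 2.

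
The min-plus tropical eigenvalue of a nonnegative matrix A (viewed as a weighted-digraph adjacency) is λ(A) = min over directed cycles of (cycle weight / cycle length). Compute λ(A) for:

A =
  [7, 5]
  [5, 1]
λ(A) = 1

Enumerate directed cycles and compute their means (weight / length). Sample:
  cycle 0 → 0: weight = 7, length = 1, mean = 7/1 ≈ 7.000
  cycle 1 → 1: weight = 1, length = 1, mean = 1/1 ≈ 1.000
  cycle 0 → 1 → 0: weight = 10, length = 2, mean = 10/2 ≈ 5.000
  cycle 1 → 0 → 1: weight = 10, length = 2, mean = 10/2 ≈ 5.000
Minimum mean = 1.000, attained e.g. along the cycle 1 → 1 with weight 1 and length 1. So λ(A) = 1/1 = 1.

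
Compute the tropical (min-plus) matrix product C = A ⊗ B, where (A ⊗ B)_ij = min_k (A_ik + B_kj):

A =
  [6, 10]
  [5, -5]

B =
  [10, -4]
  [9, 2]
A ⊗ B =
  [16, 2]
  [4, -3]

Apply the min-plus product entry-by-entry:
  C[0][0] = min over k of (A[0][0] + B[0][0] = 6 + 10 = 16, A[0][1] + B[1][0] = 10 + 9 = 19) = 16 (attained at k = 0)
  C[0][1] = min over k of (A[0][0] + B[0][1] = 6 + -4 = 2, A[0][1] + B[1][1] = 10 + 2 = 12) = 2 (attained at k = 0)
  C[1][0] = min over k of (A[1][0] + B[0][0] = 5 + 10 = 15, A[1][1] + B[1][0] = -5 + 9 = 4) = 4 (attained at k = 1)
  C[1][1] = min over k of (A[1][0] + B[0][1] = 5 + -4 = 1, A[1][1] + B[1][1] = -5 + 2 = -3) = -3 (attained at k = 1)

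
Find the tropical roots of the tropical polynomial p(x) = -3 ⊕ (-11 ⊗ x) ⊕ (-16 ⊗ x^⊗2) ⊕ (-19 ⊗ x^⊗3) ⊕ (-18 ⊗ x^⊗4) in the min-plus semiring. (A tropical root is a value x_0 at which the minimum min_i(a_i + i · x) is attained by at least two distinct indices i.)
Roots: {-1, 3, 5, 8}

Each tropical root is a break point of the lower envelope of the lines y = a_i + i · x (there are 5 lines, with slopes 0, 1, ..., 4). Only the lines that attain the minimum somewhere contribute to roots; other lines are dominated. Here the surviving (envelope) indices are i = 4, i = 3, i = 2, i = 1, i = 0.
Intersections between consecutive envelope lines give the roots: for adjacent envelope indices i < j the intersection is x = (a_i − a_j) / (j − i). Reading off the sorted break points: {-1, 3, 5, 8}.
Verification: at each break x_0, at least two indices attain the minimum of min_i(a_i + i · x_0).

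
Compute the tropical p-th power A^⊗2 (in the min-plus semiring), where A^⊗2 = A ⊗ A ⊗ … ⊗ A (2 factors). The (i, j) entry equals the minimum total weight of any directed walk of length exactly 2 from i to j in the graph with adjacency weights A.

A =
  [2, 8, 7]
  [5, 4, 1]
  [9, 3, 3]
A^⊗2 =
  [4, 10, 9]
  [7, 4, 4]
  [8, 6, 4]

Each entry (A^⊗2)_ij equals the minimum over all length-2 walks i = v_0 → v_1 → … → v_2 = j of Σ_t A[v_t][v_{t+1}]. For example, for (i, j) = (0, 2) we minimise over 3 possible intermediate vertex sequences; the minimum is 9, attained along the walk 0 → 0 → 2.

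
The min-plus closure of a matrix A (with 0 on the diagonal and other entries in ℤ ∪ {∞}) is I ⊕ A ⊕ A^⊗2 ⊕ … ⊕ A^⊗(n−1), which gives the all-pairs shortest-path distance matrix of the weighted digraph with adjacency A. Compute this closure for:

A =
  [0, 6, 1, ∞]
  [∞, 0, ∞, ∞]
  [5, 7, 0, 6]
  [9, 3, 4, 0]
Closure =
  [0, 6, 1, 7]
  [∞, 0, ∞, ∞]
  [5, 7, 0, 6]
  [9, 3, 4, 0]

This is the Floyd-Warshall all-pairs shortest-path computation. For each intermediate vertex k = 0, 1, …, 3, update dist[i][j] ← min(dist[i][j], dist[i][k] + dist[k][j]). The final matrix gives, for each (i, j), the minimum total weight of any directed path from i to j (possibly empty when i = j).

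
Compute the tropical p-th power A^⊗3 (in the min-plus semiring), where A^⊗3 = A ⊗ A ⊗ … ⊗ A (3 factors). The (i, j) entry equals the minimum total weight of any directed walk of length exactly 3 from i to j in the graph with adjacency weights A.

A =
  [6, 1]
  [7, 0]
A^⊗3 =
  [8, 1]
  [7, 0]

Each entry (A^⊗3)_ij equals the minimum over all length-3 walks i = v_0 → v_1 → … → v_3 = j of Σ_t A[v_t][v_{t+1}]. For example, for (i, j) = (0, 1) we minimise over 4 possible intermediate vertex sequences; the minimum is 1, attained along the walk 0 → 1 → 1 → 1.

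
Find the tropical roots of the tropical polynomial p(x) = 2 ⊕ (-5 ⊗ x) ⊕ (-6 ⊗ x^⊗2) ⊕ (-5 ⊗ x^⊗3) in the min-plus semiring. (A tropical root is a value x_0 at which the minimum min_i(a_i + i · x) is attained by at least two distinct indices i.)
Roots: {-1, 1, 7}

Each tropical root is a break point of the lower envelope of the lines y = a_i + i · x (there are 4 lines, with slopes 0, 1, ..., 3). Only the lines that attain the minimum somewhere contribute to roots; other lines are dominated. Here the surviving (envelope) indices are i = 3, i = 2, i = 1, i = 0.
Intersections between consecutive envelope lines give the roots: for adjacent envelope indices i < j the intersection is x = (a_i − a_j) / (j − i). Reading off the sorted break points: {-1, 1, 7}.
Verification: at each break x_0, at least two indices attain the minimum of min_i(a_i + i · x_0).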